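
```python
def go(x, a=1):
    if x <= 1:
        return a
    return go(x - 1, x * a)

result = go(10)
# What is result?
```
Call trace:
go(x=10, a=1)
  go(x=9, a=10)
    go(x=8, a=90)
      go(x=7, a=720)
        go(x=6, a=5040)
          go(x=5, a=30240)
            go(x=4, a=151200)
              go(x=3, a=604800)
                go(x=2, a=1814400)
                  go(x=1, a=3628800)
                  -> return 3628800
                -> return 3628800
              -> return 3628800
            -> return 3628800
          -> return 3628800
        -> return 3628800
      -> return 3628800
    -> return 3628800
  -> return 3628800
-> return 3628800

Final answer: 3628800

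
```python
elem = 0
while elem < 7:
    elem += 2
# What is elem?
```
Trace:
  elem=0
  elem=2
  elem=4
  elem=6
  elem=8

Final answer: 8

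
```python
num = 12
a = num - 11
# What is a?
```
Trace:
  num=12
  num=12, a=1

Final answer: 1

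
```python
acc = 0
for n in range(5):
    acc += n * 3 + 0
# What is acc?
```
Trace:
  acc=0
  acc=0, n=0
  acc=3, n=1
  acc=9, n=2
  acc=18, n=3
  acc=30, n=4

Final answer: 30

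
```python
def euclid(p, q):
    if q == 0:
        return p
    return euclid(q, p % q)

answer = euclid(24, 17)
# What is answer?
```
Call trace:
euclid(p=24, q=17)
  euclid(p=17, q=7)
    euclid(p=7, q=3)
      euclid(p=3, q=1)
        euclid(p=1, q=0)
        -> return 1
      -> return 1
    -> return 1
  -> return 1
-> return 1

Final answer: 1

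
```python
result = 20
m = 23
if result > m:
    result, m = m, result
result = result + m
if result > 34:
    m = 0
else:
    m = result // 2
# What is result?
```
Trace:
  result=20
  result=20, m=23
  result=20, m=23
  result=43, m=23
  result=43, m=0

Final answer: 43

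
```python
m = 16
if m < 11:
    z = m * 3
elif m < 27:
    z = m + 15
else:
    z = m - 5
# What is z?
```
Trace:
  m=16
  m=16, z=31

Final answer: 31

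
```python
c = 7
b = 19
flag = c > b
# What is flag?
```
Trace:
  c=7
  c=7, b=19
  c=7, b=19, flag=False

Final answer: False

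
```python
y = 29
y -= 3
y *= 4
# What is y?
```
Trace:
  y=29
  y=26
  y=104

Final answer: 104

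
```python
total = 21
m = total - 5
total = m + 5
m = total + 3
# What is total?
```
Trace:
  total=21
  total=21, m=16
  total=21, m=16
  total=21, m=24

Final answer: 21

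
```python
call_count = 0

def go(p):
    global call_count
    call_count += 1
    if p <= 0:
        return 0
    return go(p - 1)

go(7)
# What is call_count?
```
Call trace:
go(p=7)
  go(p=6)
    go(p=5)
      go(p=4)
        go(p=3)
          go(p=2)
            go(p=1)
              go(p=0)
              -> return 0
            -> return 0
          -> return 0
        -> return 0
      -> return 0
    -> return 0
  -> return 0
-> return 0

call_count is incremented once per call. go is entered once for each p = 7, 6, 5, 4, 3, 2, 1, 0 (the p <= 0 call returns without recursing), i.e. 7 + 1 calls.
call_count = 8

Final answer: 8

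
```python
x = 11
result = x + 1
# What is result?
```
Trace:
  x=11
  x=11, result=12

Final answer: 12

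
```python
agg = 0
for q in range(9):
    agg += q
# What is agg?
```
Trace:
  agg=0
  agg=0, q=0
  agg=1, q=1
  agg=3, q=2
  agg=6, q=3
  agg=10, q=4
  agg=15, q=5
  agg=21, q=6
  agg=28, q=7
  agg=36, q=8

Final answer: 36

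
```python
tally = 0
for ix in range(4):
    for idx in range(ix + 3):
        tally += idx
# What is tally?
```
Trace:
  tally=0
  tally=0, ix=0, idx=0
  tally=1, ix=0, idx=1
  tally=3, ix=0, idx=2
  tally=3, ix=1, idx=0
  tally=4, ix=1, idx=1
  tally=6, ix=1, idx=2
  tally=9, ix=1, idx=3
  tally=9, ix=2, idx=0
  tally=10, ix=2, idx=1
  tally=12, ix=2, idx=2
  tally=15, ix=2, idx=3
  tally=19, ix=2, idx=4
  tally=19, ix=3, idx=0
  tally=20, ix=3, idx=1
  tally=22, ix=3, idx=2
  tally=25, ix=3, idx=3
  tally=29, ix=3, idx=4
  tally=34, ix=3, idx=5

Final answer: 34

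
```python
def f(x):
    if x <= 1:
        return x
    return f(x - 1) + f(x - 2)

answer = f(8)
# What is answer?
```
Call trace (a repeated sub-call is expanded the first time; later identical calls just restate its return value):
f(x=8)
  f(x=7)
    f(x=6)
      f(x=5)
        f(x=4)
          f(x=3)
            f(x=2)
              f(x=1)
              -> return 1
              f(x=0)
              -> return 0
            -> return 1
            f(x=1)
            -> return 1
          -> return 2
          f(x=2) -> return 1  (same call as traced above)
        -> return 3
        f(x=3) -> return 2  (same call as traced above)
      -> return 5
      f(x=4) -> return 3  (same call as traced above)
    -> return 8
    f(x=5) -> return 5  (same call as traced above)
  -> return 13
  f(x=6) -> return 8  (same call as traced above)
-> return 21

Final answer: 21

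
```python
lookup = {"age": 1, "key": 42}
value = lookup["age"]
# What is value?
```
Trace:
  lookup={'age': 1, 'key': 42}
  lookup={'age': 1, 'key': 42}, value=1

Final answer: 1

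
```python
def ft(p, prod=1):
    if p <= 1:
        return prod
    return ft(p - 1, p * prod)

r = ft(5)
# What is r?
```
Call trace:
ft(p=5, prod=1)
  ft(p=4, prod=5)
    ft(p=3, prod=20)
      ft(p=2, prod=60)
        ft(p=1, prod=120)
        -> return 120
      -> return 120
    -> return 120
  -> return 120
-> return 120

Final answer: 120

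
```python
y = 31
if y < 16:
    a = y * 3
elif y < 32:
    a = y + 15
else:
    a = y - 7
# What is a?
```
Trace:
  y=31
  y=31, a=46

Final answer: 46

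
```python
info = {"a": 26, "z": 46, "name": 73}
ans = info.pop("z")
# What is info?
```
Trace:
  info={'a': 26, 'z': 46, 'name': 73}
  info={'a': 26, 'name': 73}, ans=46

Final answer: {'a': 26, 'name': 73}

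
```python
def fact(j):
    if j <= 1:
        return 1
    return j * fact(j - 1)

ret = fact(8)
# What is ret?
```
Call trace:
fact(j=8)
  fact(j=7)
    fact(j=6)
      fact(j=5)
        fact(j=4)
          fact(j=3)
            fact(j=2)
              fact(j=1)
              -> return 1
            -> return 2
          -> return 6
        -> return 24
      -> return 120
    -> return 720
  -> return 5040
-> return 40320

Final answer: 40320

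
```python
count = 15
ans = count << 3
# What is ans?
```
Trace:
  count=15
  count=15, ans=120

Final answer: 120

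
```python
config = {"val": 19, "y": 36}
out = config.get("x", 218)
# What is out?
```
Trace:
  config={'val': 19, 'y': 36}
  config={'val': 19, 'y': 36}, out=218

Final answer: 218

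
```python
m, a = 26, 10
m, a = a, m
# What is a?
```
Trace:
  m=26, a=10
  m=10, a=26

Final answer: 26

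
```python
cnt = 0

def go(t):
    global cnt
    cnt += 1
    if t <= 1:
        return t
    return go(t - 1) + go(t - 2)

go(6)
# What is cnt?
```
Call trace (a repeated sub-call is expanded the first time; later identical calls just restate its return value):
go(t=6)
  go(t=5)
    go(t=4)
      go(t=3)
        go(t=2)
          go(t=1)
          -> return 1
          go(t=0)
          -> return 0
        -> return 1
        go(t=1)
        -> return 1
      -> return 2
      go(t=2) -> return 1  (same call as traced above)
    -> return 3
    go(t=3) -> return 2  (same call as traced above)
  -> return 5
  go(t=4) -> return 3  (same call as traced above)
-> return 8

cnt is incremented once per call, so count the calls in each subtree. Let C(t) = number of calls made by go(t).
C(0) = C(1) = 1 (base case, no recursion); C(t) = 1 + C(t - 1) + C(t - 2) otherwise.
C(2) = 1 + C(1) + C(0) = 1 + 1 + 1 = 3
C(3) = 1 + C(2) + C(1) = 1 + 3 + 1 = 5
C(4) = 1 + C(3) + C(2) = 1 + 5 + 3 = 9
C(5) = 1 + C(4) + C(3) = 1 + 9 + 5 = 15
C(6) = 1 + C(5) + C(4) = 1 + 15 + 9 = 25
cnt = C(6) = 25

Final answer: 25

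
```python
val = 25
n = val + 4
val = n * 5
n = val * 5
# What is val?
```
Trace:
  val=25
  val=25, n=29
  val=145, n=29
  val=145, n=725

Final answer: 145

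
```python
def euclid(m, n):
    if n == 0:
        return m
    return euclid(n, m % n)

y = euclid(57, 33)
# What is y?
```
Call trace:
euclid(m=57, n=33)
  euclid(m=33, n=24)
    euclid(m=24, n=9)
      euclid(m=9, n=6)
        euclid(m=6, n=3)
          euclid(m=3, n=0)
          -> return 3
        -> return 3
      -> return 3
    -> return 3
  -> return 3
-> return 3

Final answer: 3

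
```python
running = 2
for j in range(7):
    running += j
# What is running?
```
Trace:
  running=2
  running=2, j=0
  running=3, j=1
  running=5, j=2
  running=8, j=3
  running=12, j=4
  running=17, j=5
  running=23, j=6

Final answer: 23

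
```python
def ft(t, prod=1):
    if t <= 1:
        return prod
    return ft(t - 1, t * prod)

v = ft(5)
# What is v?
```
Call trace:
ft(t=5, prod=1)
  ft(t=4, prod=5)
    ft(t=3, prod=20)
      ft(t=2, prod=60)
        ft(t=1, prod=120)
        -> return 120
      -> return 120
    -> return 120
  -> return 120
-> return 120

Final answer: 120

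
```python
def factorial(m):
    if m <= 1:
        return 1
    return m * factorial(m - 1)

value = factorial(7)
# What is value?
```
Call trace:
factorial(m=7)
  factorial(m=6)
    factorial(m=5)
      factorial(m=4)
        factorial(m=3)
          factorial(m=2)
            factorial(m=1)
            -> return 1
          -> return 2
        -> return 6
      -> return 24
    -> return 120
  -> return 720
-> return 5040

Final answer: 5040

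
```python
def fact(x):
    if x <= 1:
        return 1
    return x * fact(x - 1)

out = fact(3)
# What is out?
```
Call trace:
fact(x=3)
  fact(x=2)
    fact(x=1)
    -> return 1
  -> return 2
-> return 6

Final answer: 6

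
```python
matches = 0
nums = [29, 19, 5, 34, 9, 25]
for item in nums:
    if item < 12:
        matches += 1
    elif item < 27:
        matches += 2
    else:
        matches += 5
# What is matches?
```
Trace:
  matches=0
  matches=5, item=29
  matches=7, item=19
  matches=8, item=5
  matches=13, item=34
  matches=14, item=9
  matches=16, item=25

Final answer: 16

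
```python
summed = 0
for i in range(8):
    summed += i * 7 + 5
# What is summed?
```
Trace:
  summed=0
  summed=5, i=0
  summed=17, i=1
  summed=36, i=2
  summed=62, i=3
  summed=95, i=4
  summed=135, i=5
  summed=182, i=6
  summed=236, i=7

Final answer: 236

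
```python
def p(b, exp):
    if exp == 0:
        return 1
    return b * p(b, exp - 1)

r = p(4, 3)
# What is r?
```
Call trace:
p(b=4, exp=3)
  p(b=4, exp=2)
    p(b=4, exp=1)
      p(b=4, exp=0)
      -> return 1
    -> return 4
  -> return 16
-> return 64

Final answer: 64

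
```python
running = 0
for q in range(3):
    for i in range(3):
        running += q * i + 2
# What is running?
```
Trace:
  running=0
  running=2, q=0, i=0
  running=4, q=0, i=1
  running=6, q=0, i=2
  running=8, q=1, i=0
  running=11, q=1, i=1
  running=15, q=1, i=2
  running=17, q=2, i=0
  running=21, q=2, i=1
  running=27, q=2, i=2

Final answer: 27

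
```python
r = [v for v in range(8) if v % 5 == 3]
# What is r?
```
Trace:
  v=0
  v=1
  v=2
  v=3
  v=4
  v=5
  v=6
  v=7
  r=[3]

Final answer: [3]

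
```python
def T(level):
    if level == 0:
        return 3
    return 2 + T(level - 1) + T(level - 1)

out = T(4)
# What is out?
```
Call trace (a repeated sub-call is expanded the first time; later identical calls just restate its return value):
T(level=4)
  T(level=3)
    T(level=2)
      T(level=1)
        T(level=0)
        -> return 3
        T(level=0)
        -> return 3
      -> return 8
      T(level=1) -> return 8  (same call as traced above)
    -> return 18
    T(level=2) -> return 18  (same call as traced above)
  -> return 38
  T(level=3) -> return 38  (same call as traced above)
-> return 78

Final answer: 78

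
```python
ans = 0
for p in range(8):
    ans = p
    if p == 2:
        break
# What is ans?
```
Trace:
  ans=0
  ans=0, p=0
  ans=1, p=1
  ans=2, p=2

Final answer: 2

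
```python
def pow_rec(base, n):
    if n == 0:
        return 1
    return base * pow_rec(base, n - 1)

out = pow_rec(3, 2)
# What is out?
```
Call trace:
pow_rec(base=3, n=2)
  pow_rec(base=3, n=1)
    pow_rec(base=3, n=0)
    -> return 1
  -> return 3
-> return 9

Final answer: 9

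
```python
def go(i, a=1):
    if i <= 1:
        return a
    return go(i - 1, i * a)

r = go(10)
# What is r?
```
Call trace:
go(i=10, a=1)
  go(i=9, a=10)
    go(i=8, a=90)
      go(i=7, a=720)
        go(i=6, a=5040)
          go(i=5, a=30240)
            go(i=4, a=151200)
              go(i=3, a=604800)
                go(i=2, a=1814400)
                  go(i=1, a=3628800)
                  -> return 3628800
                -> return 3628800
              -> return 3628800
            -> return 3628800
          -> return 3628800
        -> return 3628800
      -> return 3628800
    -> return 3628800
  -> return 3628800
-> return 3628800

Final answer: 3628800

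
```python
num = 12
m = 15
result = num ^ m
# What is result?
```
Trace:
  num=12
  num=12, m=15
  num=12, m=15, result=3

Final answer: 3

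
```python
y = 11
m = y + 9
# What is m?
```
Trace:
  y=11
  y=11, m=20

Final answer: 20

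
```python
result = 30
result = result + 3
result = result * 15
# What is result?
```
Trace:
  result=30
  result=33
  result=495

Final answer: 495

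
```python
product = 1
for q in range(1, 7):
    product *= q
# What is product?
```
Trace:
  product=1
  product=1, q=1
  product=2, q=2
  product=6, q=3
  product=24, q=4
  product=120, q=5
  product=720, q=6

Final answer: 720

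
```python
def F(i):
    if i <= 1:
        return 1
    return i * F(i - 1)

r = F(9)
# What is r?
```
Call trace:
F(i=9)
  F(i=8)
    F(i=7)
      F(i=6)
        F(i=5)
          F(i=4)
            F(i=3)
              F(i=2)
                F(i=1)
                -> return 1
              -> return 2
            -> return 6
          -> return 24
        -> return 120
      -> return 720
    -> return 5040
  -> return 40320
-> return 362880

Final answer: 362880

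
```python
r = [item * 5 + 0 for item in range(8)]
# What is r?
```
Trace:
  item=0
  item=1
  item=2
  item=3
  item=4
  item=5
  item=6
  item=7
  r=[0, 5, 10, 15, 20, 25, 30, 35]

Final answer: [0, 5, 10, 15, 20, 25, 30, 35]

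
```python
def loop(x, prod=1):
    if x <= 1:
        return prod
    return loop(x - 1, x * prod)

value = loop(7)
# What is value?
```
Call trace:
loop(x=7, prod=1)
  loop(x=6, prod=7)
    loop(x=5, prod=42)
      loop(x=4, prod=210)
        loop(x=3, prod=840)
          loop(x=2, prod=2520)
            loop(x=1, prod=5040)
            -> return 5040
          -> return 5040
        -> return 5040
      -> return 5040
    -> return 5040
  -> return 5040
-> return 5040

Final answer: 5040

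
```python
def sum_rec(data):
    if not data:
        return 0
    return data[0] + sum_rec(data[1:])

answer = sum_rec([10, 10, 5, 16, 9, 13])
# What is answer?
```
Call trace:
sum_rec(data=[10, 10, 5, 16, 9, 13])
  sum_rec(data=[10, 5, 16, 9, 13])
    sum_rec(data=[5, 16, 9, 13])
      sum_rec(data=[16, 9, 13])
        sum_rec(data=[9, 13])
          sum_rec(data=[13])
            sum_rec(data=[])
            -> return 0
          -> return 13
        -> return 22
      -> return 38
    -> return 43
  -> return 53
-> return 63

Final answer: 63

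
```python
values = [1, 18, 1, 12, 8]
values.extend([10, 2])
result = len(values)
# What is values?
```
Trace:
  values=[1, 18, 1, 12, 8]
  values=[1, 18, 1, 12, 8, 10, 2]
  values=[1, 18, 1, 12, 8, 10, 2], result=7

Final answer: [1, 18, 1, 12, 8, 10, 2]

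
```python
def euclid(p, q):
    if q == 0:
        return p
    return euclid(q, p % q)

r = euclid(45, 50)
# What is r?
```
Call trace:
euclid(p=45, q=50)
  euclid(p=50, q=45)
    euclid(p=45, q=5)
      euclid(p=5, q=0)
      -> return 5
    -> return 5
  -> return 5
-> return 5

Final answer: 5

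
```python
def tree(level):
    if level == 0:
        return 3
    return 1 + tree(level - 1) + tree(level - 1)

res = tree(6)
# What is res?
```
Call trace (a repeated sub-call is expanded the first time; later identical calls just restate its return value):
tree(level=6)
  tree(level=5)
    tree(level=4)
      tree(level=3)
        tree(level=2)
          tree(level=1)
            tree(level=0)
            -> return 3
            tree(level=0)
            -> return 3
          -> return 7
          tree(level=1) -> return 7  (same call as traced above)
        -> return 15
        tree(level=2) -> return 15  (same call as traced above)
      -> return 31
      tree(level=3) -> return 31  (same call as traced above)
    -> return 63
    tree(level=4) -> return 63  (same call as traced above)
  -> return 127
  tree(level=5) -> return 127  (same call as traced above)
-> return 255

Final answer: 255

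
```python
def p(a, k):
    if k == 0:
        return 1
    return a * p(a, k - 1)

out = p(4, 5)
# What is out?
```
Call trace:
p(a=4, k=5)
  p(a=4, k=4)
    p(a=4, k=3)
      p(a=4, k=2)
        p(a=4, k=1)
          p(a=4, k=0)
          -> return 1
        -> return 4
      -> return 16
    -> return 64
  -> return 256
-> return 1024

Final answer: 1024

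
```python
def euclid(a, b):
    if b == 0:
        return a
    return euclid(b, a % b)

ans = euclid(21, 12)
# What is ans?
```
Call trace:
euclid(a=21, b=12)
  euclid(a=12, b=9)
    euclid(a=9, b=3)
      euclid(a=3, b=0)
      -> return 3
    -> return 3
  -> return 3
-> return 3

Final answer: 3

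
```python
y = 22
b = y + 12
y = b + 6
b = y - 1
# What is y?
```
Trace:
  y=22
  y=22, b=34
  y=40, b=34
  y=40, b=39

Final answer: 40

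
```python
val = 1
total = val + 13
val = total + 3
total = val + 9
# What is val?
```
Trace:
  val=1
  val=1, total=14
  val=17, total=14
  val=17, total=26

Final answer: 17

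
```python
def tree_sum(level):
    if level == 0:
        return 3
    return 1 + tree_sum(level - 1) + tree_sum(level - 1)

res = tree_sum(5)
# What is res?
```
Call trace (a repeated sub-call is expanded the first time; later identical calls just restate its return value):
tree_sum(level=5)
  tree_sum(level=4)
    tree_sum(level=3)
      tree_sum(level=2)
        tree_sum(level=1)
          tree_sum(level=0)
          -> return 3
          tree_sum(level=0)
          -> return 3
        -> return 7
        tree_sum(level=1) -> return 7  (same call as traced above)
      -> return 15
      tree_sum(level=2) -> return 15  (same call as traced above)
    -> return 31
    tree_sum(level=3) -> return 31  (same call as traced above)
  -> return 63
  tree_sum(level=4) -> return 63  (same call as traced above)
-> return 127

Final answer: 127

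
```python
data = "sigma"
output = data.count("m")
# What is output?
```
Trace:
  data='sigma'
  data='sigma', output=1

Final answer: 1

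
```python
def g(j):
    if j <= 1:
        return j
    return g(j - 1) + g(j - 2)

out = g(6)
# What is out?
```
Call trace (a repeated sub-call is expanded the first time; later identical calls just restate its return value):
g(j=6)
  g(j=5)
    g(j=4)
      g(j=3)
        g(j=2)
          g(j=1)
          -> return 1
          g(j=0)
          -> return 0
        -> return 1
        g(j=1)
        -> return 1
      -> return 2
      g(j=2) -> return 1  (same call as traced above)
    -> return 3
    g(j=3) -> return 2  (same call as traced above)
  -> return 5
  g(j=4) -> return 3  (same call as traced above)
-> return 8

Final answer: 8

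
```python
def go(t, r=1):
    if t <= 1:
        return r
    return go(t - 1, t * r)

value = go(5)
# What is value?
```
Call trace:
go(t=5, r=1)
  go(t=4, r=5)
    go(t=3, r=20)
      go(t=2, r=60)
        go(t=1, r=120)
        -> return 120
      -> return 120
    -> return 120
  -> return 120
-> return 120

Final answer: 120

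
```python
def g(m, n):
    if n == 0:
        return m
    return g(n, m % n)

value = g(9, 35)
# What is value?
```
Call trace:
g(m=9, n=35)
  g(m=35, n=9)
    g(m=9, n=8)
      g(m=8, n=1)
        g(m=1, n=0)
        -> return 1
      -> return 1
    -> return 1
  -> return 1
-> return 1

Final answer: 1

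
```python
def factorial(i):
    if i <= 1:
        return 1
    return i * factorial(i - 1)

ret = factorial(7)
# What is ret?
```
Call trace:
factorial(i=7)
  factorial(i=6)
    factorial(i=5)
      factorial(i=4)
        factorial(i=3)
          factorial(i=2)
            factorial(i=1)
            -> return 1
          -> return 2
        -> return 6
      -> return 24
    -> return 120
  -> return 720
-> return 5040

Final answer: 5040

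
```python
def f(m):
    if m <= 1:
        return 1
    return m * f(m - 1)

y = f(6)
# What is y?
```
Call trace:
f(m=6)
  f(m=5)
    f(m=4)
      f(m=3)
        f(m=2)
          f(m=1)
          -> return 1
        -> return 2
      -> return 6
    -> return 24
  -> return 120
-> return 720

Final answer: 720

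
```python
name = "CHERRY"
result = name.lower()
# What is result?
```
Trace:
  name='CHERRY'
  name='CHERRY', result='cherry'

Final answer: 'cherry'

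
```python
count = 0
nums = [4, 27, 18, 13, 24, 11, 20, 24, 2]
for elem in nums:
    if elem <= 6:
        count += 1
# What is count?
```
Trace:
  count=0
  count=1, elem=4
  count=1, elem=27
  count=1, elem=18
  count=1, elem=13
  count=1, elem=24
  count=1, elem=11
  count=1, elem=20
  count=1, elem=24
  count=2, elem=2

Final answer: 2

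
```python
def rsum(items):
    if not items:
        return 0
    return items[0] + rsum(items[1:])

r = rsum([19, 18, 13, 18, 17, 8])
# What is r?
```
Call trace:
rsum(items=[19, 18, 13, 18, 17, 8])
  rsum(items=[18, 13, 18, 17, 8])
    rsum(items=[13, 18, 17, 8])
      rsum(items=[18, 17, 8])
        rsum(items=[17, 8])
          rsum(items=[8])
            rsum(items=[])
            -> return 0
          -> return 8
        -> return 25
      -> return 43
    -> return 56
  -> return 74
-> return 93

Final answer: 93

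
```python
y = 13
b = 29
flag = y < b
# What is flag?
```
Trace:
  y=13
  y=13, b=29
  y=13, b=29, flag=True

Final answer: True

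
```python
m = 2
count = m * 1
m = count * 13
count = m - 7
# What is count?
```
Trace:
  m=2
  m=2, count=2
  m=26, count=2
  m=26, count=19

Final answer: 19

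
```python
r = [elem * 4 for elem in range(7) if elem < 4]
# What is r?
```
Trace:
  elem=0
  elem=1
  elem=2
  elem=3
  elem=4
  elem=5
  elem=6
  r=[0, 4, 8, 12]

Final answer: [0, 4, 8, 12]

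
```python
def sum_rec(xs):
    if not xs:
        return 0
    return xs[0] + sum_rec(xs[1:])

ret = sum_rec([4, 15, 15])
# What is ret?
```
Call trace:
sum_rec(xs=[4, 15, 15])
  sum_rec(xs=[15, 15])
    sum_rec(xs=[15])
      sum_rec(xs=[])
      -> return 0
    -> return 15
  -> return 30
-> return 34

Final answer: 34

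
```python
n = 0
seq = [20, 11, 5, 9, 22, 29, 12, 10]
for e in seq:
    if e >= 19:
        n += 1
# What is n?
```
Trace:
  n=0
  n=1, e=20
  n=1, e=11
  n=1, e=5
  n=1, e=9
  n=2, e=22
  n=3, e=29
  n=3, e=12
  n=3, e=10

Final answer: 3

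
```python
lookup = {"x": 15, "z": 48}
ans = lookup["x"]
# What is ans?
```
Trace:
  lookup={'x': 15, 'z': 48}
  lookup={'x': 15, 'z': 48}, ans=15

Final answer: 15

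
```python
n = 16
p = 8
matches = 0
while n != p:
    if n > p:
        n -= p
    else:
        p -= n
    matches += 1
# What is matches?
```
Trace:
  n=16
  n=16, p=8
  n=16, p=8, matches=0
  n=8, p=8, matches=1

Final answer: 1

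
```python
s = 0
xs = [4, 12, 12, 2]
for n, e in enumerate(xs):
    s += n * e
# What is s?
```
Trace:
  s=0
  s=0, n=0, e=4
  s=12, n=1, e=12
  s=36, n=2, e=12
  s=42, n=3, e=2

Final answer: 42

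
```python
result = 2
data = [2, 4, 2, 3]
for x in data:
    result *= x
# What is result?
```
Trace:
  result=2
  result=4, x=2
  result=16, x=4
  result=32, x=2
  result=96, x=3

Final answer: 96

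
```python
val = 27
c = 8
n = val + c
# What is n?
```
Trace:
  val=27
  val=27, c=8
  val=27, c=8, n=35

Final answer: 35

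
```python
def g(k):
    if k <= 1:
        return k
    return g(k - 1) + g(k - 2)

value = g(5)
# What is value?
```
Call trace (a repeated sub-call is expanded the first time; later identical calls just restate its return value):
g(k=5)
  g(k=4)
    g(k=3)
      g(k=2)
        g(k=1)
        -> return 1
        g(k=0)
        -> return 0
      -> return 1
      g(k=1)
      -> return 1
    -> return 2
    g(k=2) -> return 1  (same call as traced above)
  -> return 3
  g(k=3) -> return 2  (same call as traced above)
-> return 5

Final answer: 5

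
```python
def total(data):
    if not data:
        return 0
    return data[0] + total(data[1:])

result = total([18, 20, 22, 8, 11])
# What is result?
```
Call trace:
total(data=[18, 20, 22, 8, 11])
  total(data=[20, 22, 8, 11])
    total(data=[22, 8, 11])
      total(data=[8, 11])
        total(data=[11])
          total(data=[])
          -> return 0
        -> return 11
      -> return 19
    -> return 41
  -> return 61
-> return 79

Final answer: 79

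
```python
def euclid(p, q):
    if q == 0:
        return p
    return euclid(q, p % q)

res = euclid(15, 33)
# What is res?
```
Call trace:
euclid(p=15, q=33)
  euclid(p=33, q=15)
    euclid(p=15, q=3)
      euclid(p=3, q=0)
      -> return 3
    -> return 3
  -> return 3
-> return 3

Final answer: 3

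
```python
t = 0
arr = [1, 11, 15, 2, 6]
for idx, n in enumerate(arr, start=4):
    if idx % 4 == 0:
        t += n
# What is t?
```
Trace:
  t=0
  t=1, idx=4, n=1
  t=1, idx=5, n=11
  t=1, idx=6, n=15
  t=1, idx=7, n=2
  t=7, idx=8, n=6

Final answer: 7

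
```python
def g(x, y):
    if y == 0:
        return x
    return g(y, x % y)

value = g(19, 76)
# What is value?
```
Call trace:
g(x=19, y=76)
  g(x=76, y=19)
    g(x=19, y=0)
    -> return 19
  -> return 19
-> return 19

Final answer: 19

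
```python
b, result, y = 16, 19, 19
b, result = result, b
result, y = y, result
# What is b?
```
Trace:
  b=16, result=19, y=19
  b=19, result=16, y=19
  b=19, result=19, y=16

Final answer: 19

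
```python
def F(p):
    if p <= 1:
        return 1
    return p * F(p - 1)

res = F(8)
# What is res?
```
Call trace:
F(p=8)
  F(p=7)
    F(p=6)
      F(p=5)
        F(p=4)
          F(p=3)
            F(p=2)
              F(p=1)
              -> return 1
            -> return 2
          -> return 6
        -> return 24
      -> return 120
    -> return 720
  -> return 5040
-> return 40320

Final answer: 40320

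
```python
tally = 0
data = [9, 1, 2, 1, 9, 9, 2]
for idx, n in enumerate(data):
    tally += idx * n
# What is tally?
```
Trace:
  tally=0
  tally=0, idx=0, n=9
  tally=1, idx=1, n=1
  tally=5, idx=2, n=2
  tally=8, idx=3, n=1
  tally=44, idx=4, n=9
  tally=89, idx=5, n=9
  tally=101, idx=6, n=2

Final answer: 101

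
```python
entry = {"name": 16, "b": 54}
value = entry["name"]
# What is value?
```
Trace:
  entry={'name': 16, 'b': 54}
  entry={'name': 16, 'b': 54}, value=16

Final answer: 16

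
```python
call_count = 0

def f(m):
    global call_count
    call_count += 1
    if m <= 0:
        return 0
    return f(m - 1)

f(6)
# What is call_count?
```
Call trace:
f(m=6)
  f(m=5)
    f(m=4)
      f(m=3)
        f(m=2)
          f(m=1)
            f(m=0)
            -> return 0
          -> return 0
        -> return 0
      -> return 0
    -> return 0
  -> return 0
-> return 0

call_count is incremented once per call. f is entered once for each m = 6, 5, 4, 3, 2, 1, 0 (the m <= 0 call returns without recursing), i.e. 6 + 1 calls.
call_count = 7

Final answer: 7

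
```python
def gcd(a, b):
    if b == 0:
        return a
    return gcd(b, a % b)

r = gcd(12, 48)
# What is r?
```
Call trace:
gcd(a=12, b=48)
  gcd(a=48, b=12)
    gcd(a=12, b=0)
    -> return 12
  -> return 12
-> return 12

Final answer: 12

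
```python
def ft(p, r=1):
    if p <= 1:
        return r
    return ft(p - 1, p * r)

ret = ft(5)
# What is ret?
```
Call trace:
ft(p=5, r=1)
  ft(p=4, r=5)
    ft(p=3, r=20)
      ft(p=2, r=60)
        ft(p=1, r=120)
        -> return 120
      -> return 120
    -> return 120
  -> return 120
-> return 120

Final answer: 120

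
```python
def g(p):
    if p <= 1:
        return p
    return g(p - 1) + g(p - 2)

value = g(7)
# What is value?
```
Call trace (a repeated sub-call is expanded the first time; later identical calls just restate its return value):
g(p=7)
  g(p=6)
    g(p=5)
      g(p=4)
        g(p=3)
          g(p=2)
            g(p=1)
            -> return 1
            g(p=0)
            -> return 0
          -> return 1
          g(p=1)
          -> return 1
        -> return 2
        g(p=2) -> return 1  (same call as traced above)
      -> return 3
      g(p=3) -> return 2  (same call as traced above)
    -> return 5
    g(p=4) -> return 3  (same call as traced above)
  -> return 8
  g(p=5) -> return 5  (same call as traced above)
-> return 13

Final answer: 13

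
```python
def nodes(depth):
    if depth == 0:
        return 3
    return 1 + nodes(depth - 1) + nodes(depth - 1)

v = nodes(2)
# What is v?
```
Call trace (a repeated sub-call is expanded the first time; later identical calls just restate its return value):
nodes(depth=2)
  nodes(depth=1)
    nodes(depth=0)
    -> return 3
    nodes(depth=0)
    -> return 3
  -> return 7
  nodes(depth=1) -> return 7  (same call as traced above)
-> return 15

Final answer: 15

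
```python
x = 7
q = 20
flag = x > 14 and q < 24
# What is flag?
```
Trace:
  x=7
  x=7, q=20
  x=7, q=20, flag=False

Final answer: False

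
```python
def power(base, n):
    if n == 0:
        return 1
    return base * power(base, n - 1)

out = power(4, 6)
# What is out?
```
Call trace:
power(base=4, n=6)
  power(base=4, n=5)
    power(base=4, n=4)
      power(base=4, n=3)
        power(base=4, n=2)
          power(base=4, n=1)
            power(base=4, n=0)
            -> return 1
          -> return 4
        -> return 16
      -> return 64
    -> return 256
  -> return 1024
-> return 4096

Final answer: 4096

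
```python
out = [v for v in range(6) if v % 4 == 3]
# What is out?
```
Trace:
  v=0
  v=1
  v=2
  v=3
  v=4
  v=5
  out=[3]

Final answer: [3]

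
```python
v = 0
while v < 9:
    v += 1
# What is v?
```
Trace:
  v=0
  v=1
  v=2
  v=3
  v=4
  v=5
  v=6
  v=7
  v=8
  v=9

Final answer: 9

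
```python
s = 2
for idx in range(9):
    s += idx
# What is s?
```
Trace:
  s=2
  s=2, idx=0
  s=3, idx=1
  s=5, idx=2
  s=8, idx=3
  s=12, idx=4
  s=17, idx=5
  s=23, idx=6
  s=30, idx=7
  s=38, idx=8

Final answer: 38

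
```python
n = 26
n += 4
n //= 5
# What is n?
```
Trace:
  n=26
  n=30
  n=6

Final answer: 6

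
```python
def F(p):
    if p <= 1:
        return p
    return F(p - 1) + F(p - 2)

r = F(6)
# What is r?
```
Call trace (a repeated sub-call is expanded the first time; later identical calls just restate its return value):
F(p=6)
  F(p=5)
    F(p=4)
      F(p=3)
        F(p=2)
          F(p=1)
          -> return 1
          F(p=0)
          -> return 0
        -> return 1
        F(p=1)
        -> return 1
      -> return 2
      F(p=2) -> return 1  (same call as traced above)
    -> return 3
    F(p=3) -> return 2  (same call as traced above)
  -> return 5
  F(p=4) -> return 3  (same call as traced above)
-> return 8

Final answer: 8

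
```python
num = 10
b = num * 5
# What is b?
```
Trace:
  num=10
  num=10, b=50

Final answer: 50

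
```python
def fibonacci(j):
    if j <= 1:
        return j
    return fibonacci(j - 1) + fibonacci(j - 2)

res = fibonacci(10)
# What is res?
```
Call trace (a repeated sub-call is expanded the first time; later identical calls just restate its return value):
fibonacci(j=10)
  fibonacci(j=9)
    fibonacci(j=8)
      fibonacci(j=7)
        fibonacci(j=6)
          fibonacci(j=5)
            fibonacci(j=4)
              fibonacci(j=3)
                fibonacci(j=2)
                  fibonacci(j=1)
                  -> return 1
                  fibonacci(j=0)
                  -> return 0
                -> return 1
                fibonacci(j=1)
                -> return 1
              -> return 2
              fibonacci(j=2) -> return 1  (same call as traced above)
            -> return 3
            fibonacci(j=3) -> return 2  (same call as traced above)
          -> return 5
          fibonacci(j=4) -> return 3  (same call as traced above)
        -> return 8
        fibonacci(j=5) -> return 5  (same call as traced above)
      -> return 13
      fibonacci(j=6) -> return 8  (same call as traced above)
    -> return 21
    fibonacci(j=7) -> return 13  (same call as traced above)
  -> return 34
  fibonacci(j=8) -> return 21  (same call as traced above)
-> return 55

Final answer: 55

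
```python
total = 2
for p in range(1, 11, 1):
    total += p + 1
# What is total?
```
Trace:
  total=2
  total=4, p=1
  total=7, p=2
  total=11, p=3
  total=16, p=4
  total=22, p=5
  total=29, p=6
  total=37, p=7
  total=46, p=8
  total=56, p=9
  total=67, p=10

Final answer: 67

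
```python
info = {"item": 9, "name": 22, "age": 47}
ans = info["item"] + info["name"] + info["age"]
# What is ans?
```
Trace:
  info={'item': 9, 'name': 22, 'age': 47}
  info={'item': 9, 'name': 22, 'age': 47}, ans=78

Final answer: 78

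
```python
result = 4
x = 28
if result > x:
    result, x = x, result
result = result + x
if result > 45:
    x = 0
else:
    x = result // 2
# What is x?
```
Trace:
  result=4
  result=4, x=28
  result=4, x=28
  result=32, x=28
  result=32, x=16

Final answer: 16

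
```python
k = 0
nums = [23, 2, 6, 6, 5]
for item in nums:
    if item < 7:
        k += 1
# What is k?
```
Trace:
  k=0
  k=0, item=23
  k=1, item=2
  k=2, item=6
  k=3, item=6
  k=4, item=5

Final answer: 4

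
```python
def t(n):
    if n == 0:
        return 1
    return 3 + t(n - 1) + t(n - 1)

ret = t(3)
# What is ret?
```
Call trace (a repeated sub-call is expanded the first time; later identical calls just restate its return value):
t(n=3)
  t(n=2)
    t(n=1)
      t(n=0)
      -> return 1
      t(n=0)
      -> return 1
    -> return 5
    t(n=1) -> return 5  (same call as traced above)
  -> return 13
  t(n=2) -> return 13  (same call as traced above)
-> return 29

Final answer: 29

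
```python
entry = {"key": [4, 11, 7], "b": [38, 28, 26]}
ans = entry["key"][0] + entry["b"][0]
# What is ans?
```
Trace:
  entry={'key': [4, 11, 7], 'b': [38, 28, 26]}
  entry={'key': [4, 11, 7], 'b': [38, 28, 26]}, ans=42

Final answer: 42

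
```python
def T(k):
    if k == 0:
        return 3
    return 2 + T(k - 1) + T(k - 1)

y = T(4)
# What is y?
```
Call trace (a repeated sub-call is expanded the first time; later identical calls just restate its return value):
T(k=4)
  T(k=3)
    T(k=2)
      T(k=1)
        T(k=0)
        -> return 3
        T(k=0)
        -> return 3
      -> return 8
      T(k=1) -> return 8  (same call as traced above)
    -> return 18
    T(k=2) -> return 18  (same call as traced above)
  -> return 38
  T(k=3) -> return 38  (same call as traced above)
-> return 78

Final answer: 78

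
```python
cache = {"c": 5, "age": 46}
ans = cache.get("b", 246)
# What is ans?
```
Trace:
  cache={'c': 5, 'age': 46}
  cache={'c': 5, 'age': 46}, ans=246

Final answer: 246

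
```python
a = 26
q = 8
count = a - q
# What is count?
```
Trace:
  a=26
  a=26, q=8
  a=26, q=8, count=18

Final answer: 18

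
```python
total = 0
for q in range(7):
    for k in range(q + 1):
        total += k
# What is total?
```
Trace:
  total=0
  total=0, q=0, k=0
  total=0, q=1, k=0
  total=1, q=1, k=1
  total=1, q=2, k=0
  total=2, q=2, k=1
  total=4, q=2, k=2
  total=4, q=3, k=0
  total=5, q=3, k=1
  total=7, q=3, k=2
  total=10, q=3, k=3
  total=10, q=4, k=0
  total=11, q=4, k=1
  total=13, q=4, k=2
  total=16, q=4, k=3
  total=20, q=4, k=4
  total=20, q=5, k=0
  total=21, q=5, k=1
  total=23, q=5, k=2
  total=26, q=5, k=3
  total=30, q=5, k=4
  total=35, q=5, k=5
  total=35, q=6, k=0
  total=36, q=6, k=1
  total=38, q=6, k=2
  total=41, q=6, k=3
  total=45, q=6, k=4
  total=50, q=6, k=5
  total=56, q=6, k=6

Final answer: 56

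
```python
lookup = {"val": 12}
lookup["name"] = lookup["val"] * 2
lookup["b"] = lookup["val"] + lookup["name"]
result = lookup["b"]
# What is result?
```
Trace:
  lookup={'val': 12}
  lookup={'val': 12, 'name': 24}
  lookup={'val': 12, 'name': 24, 'b': 36}
  lookup={'val': 12, 'name': 24, 'b': 36}, result=36

Final answer: 36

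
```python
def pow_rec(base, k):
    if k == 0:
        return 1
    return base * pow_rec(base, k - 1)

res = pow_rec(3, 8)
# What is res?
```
Call trace:
pow_rec(base=3, k=8)
  pow_rec(base=3, k=7)
    pow_rec(base=3, k=6)
      pow_rec(base=3, k=5)
        pow_rec(base=3, k=4)
          pow_rec(base=3, k=3)
            pow_rec(base=3, k=2)
              pow_rec(base=3, k=1)
                pow_rec(base=3, k=0)
                -> return 1
              -> return 3
            -> return 9
          -> return 27
        -> return 81
      -> return 243
    -> return 729
  -> return 2187
-> return 6561

Final answer: 6561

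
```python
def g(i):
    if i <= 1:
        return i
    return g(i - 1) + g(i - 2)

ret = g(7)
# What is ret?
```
Call trace (a repeated sub-call is expanded the first time; later identical calls just restate its return value):
g(i=7)
  g(i=6)
    g(i=5)
      g(i=4)
        g(i=3)
          g(i=2)
            g(i=1)
            -> return 1
            g(i=0)
            -> return 0
          -> return 1
          g(i=1)
          -> return 1
        -> return 2
        g(i=2) -> return 1  (same call as traced above)
      -> return 3
      g(i=3) -> return 2  (same call as traced above)
    -> return 5
    g(i=4) -> return 3  (same call as traced above)
  -> return 8
  g(i=5) -> return 5  (same call as traced above)
-> return 13

Final answer: 13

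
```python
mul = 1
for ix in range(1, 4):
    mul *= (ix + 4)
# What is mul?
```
Trace:
  mul=1
  mul=5, ix=1
  mul=30, ix=2
  mul=210, ix=3

Final answer: 210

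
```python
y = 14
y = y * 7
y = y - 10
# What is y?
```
Trace:
  y=14
  y=98
  y=88

Final answer: 88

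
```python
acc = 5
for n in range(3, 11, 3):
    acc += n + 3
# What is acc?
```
Trace:
  acc=5
  acc=11, n=3
  acc=20, n=6
  acc=32, n=9

Final answer: 32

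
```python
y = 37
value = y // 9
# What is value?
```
Trace:
  y=37
  y=37, value=4

Final answer: 4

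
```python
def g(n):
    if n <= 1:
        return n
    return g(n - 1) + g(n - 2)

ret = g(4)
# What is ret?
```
Call trace (a repeated sub-call is expanded the first time; later identical calls just restate its return value):
g(n=4)
  g(n=3)
    g(n=2)
      g(n=1)
      -> return 1
      g(n=0)
      -> return 0
    -> return 1
    g(n=1)
    -> return 1
  -> return 2
  g(n=2) -> return 1  (same call as traced above)
-> return 3

Final answer: 3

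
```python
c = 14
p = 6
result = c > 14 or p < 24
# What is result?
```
Trace:
  c=14
  c=14, p=6
  c=14, p=6, result=True

Final answer: True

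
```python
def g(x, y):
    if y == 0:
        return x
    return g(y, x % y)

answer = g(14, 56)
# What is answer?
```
Call trace:
g(x=14, y=56)
  g(x=56, y=14)
    g(x=14, y=0)
    -> return 14
  -> return 14
-> return 14

Final answer: 14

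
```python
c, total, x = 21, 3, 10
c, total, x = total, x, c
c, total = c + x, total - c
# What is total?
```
Trace:
  c=21, total=3, x=10
  c=3, total=10, x=21
  c=24, total=7, x=21

Final answer: 7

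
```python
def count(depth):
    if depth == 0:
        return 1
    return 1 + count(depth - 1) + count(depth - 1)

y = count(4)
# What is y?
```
Call trace (a repeated sub-call is expanded the first time; later identical calls just restate its return value):
count(depth=4)
  count(depth=3)
    count(depth=2)
      count(depth=1)
        count(depth=0)
        -> return 1
        count(depth=0)
        -> return 1
      -> return 3
      count(depth=1) -> return 3  (same call as traced above)
    -> return 7
    count(depth=2) -> return 7  (same call as traced above)
  -> return 15
  count(depth=3) -> return 15  (same call as traced above)
-> return 31

Final answer: 31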